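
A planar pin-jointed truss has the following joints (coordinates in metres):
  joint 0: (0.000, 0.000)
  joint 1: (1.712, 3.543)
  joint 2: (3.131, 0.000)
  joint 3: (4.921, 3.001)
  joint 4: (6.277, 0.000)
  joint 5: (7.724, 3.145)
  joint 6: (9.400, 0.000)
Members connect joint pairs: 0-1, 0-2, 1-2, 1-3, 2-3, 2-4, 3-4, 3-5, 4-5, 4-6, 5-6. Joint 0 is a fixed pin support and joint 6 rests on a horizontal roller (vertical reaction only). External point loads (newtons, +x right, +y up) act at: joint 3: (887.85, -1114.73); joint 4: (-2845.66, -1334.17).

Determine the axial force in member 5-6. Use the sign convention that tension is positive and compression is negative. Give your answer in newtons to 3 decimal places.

N=7 nodes, M=11 members, R=3 reactions → 2N=14, M+R=14
member 0 (0-1): L=3.9349, (cx,cy)=(0.4351,0.9004)
member 1 (0-2): L=3.1310, (cx,cy)=(1.0000,0.0000)
member 2 (1-2): L=3.8166, (cx,cy)=(0.3718,-0.9283)
member 3 (1-3): L=3.2545, (cx,cy)=(0.9860,-0.1665)
member 4 (2-3): L=3.4943, (cx,cy)=(0.5123,0.8588)
member 5 (2-4): L=3.1460, (cx,cy)=(1.0000,0.0000)
member 6 (3-4): L=3.2931, (cx,cy)=(0.4118,-0.9113)
member 7 (3-5): L=2.8067, (cx,cy)=(0.9987,0.0513)
member 8 (4-5): L=3.4619, (cx,cy)=(0.4180,0.9085)
member 9 (4-6): L=3.1230, (cx,cy)=(1.0000,0.0000)
member 10 (5-6): L=3.5637, (cx,cy)=(0.4703,-0.8825)
solve A·x = −loads:
  F[0-1] = -767.4008 N (compression)
  F[0-2] = -1623.9324 N (compression)
  F[1-2] = +863.4774 N (tension)
  F[1-3] = -664.1919 N (compression)
  F[2-3] = -933.3392 N (compression)
  F[2-4] = -824.7783 N (compression)
  F[3-4] = -565.8111 N (compression)
  F[3-5] = -1790.2579 N (compression)
  F[4-5] = +2036.1853 N (tension)
  F[4-6] = +936.8212 N (tension)
  F[5-6] = -1991.9782 N (compression)
  Rx@0 = +1957.8100 N
  Ry@0 = +690.9628 N
  Ry@6 = +1757.9372 N

-1991.978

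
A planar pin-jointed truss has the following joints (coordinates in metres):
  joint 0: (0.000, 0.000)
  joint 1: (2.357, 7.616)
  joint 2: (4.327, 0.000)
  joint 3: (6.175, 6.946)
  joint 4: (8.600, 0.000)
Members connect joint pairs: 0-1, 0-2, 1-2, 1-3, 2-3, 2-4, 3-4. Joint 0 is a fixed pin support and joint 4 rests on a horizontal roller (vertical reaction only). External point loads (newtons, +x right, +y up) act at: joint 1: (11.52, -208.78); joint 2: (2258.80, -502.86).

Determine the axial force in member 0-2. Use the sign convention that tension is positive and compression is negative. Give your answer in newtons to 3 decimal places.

2391.391

N=5 nodes, M=7 members, R=3 reactions → 2N=10, M+R=10
member 0 (0-1): L=7.9724, (cx,cy)=(0.2956,0.9553)
member 1 (0-2): L=4.3270, (cx,cy)=(1.0000,0.0000)
member 2 (1-2): L=7.8667, (cx,cy)=(0.2504,-0.9681)
member 3 (1-3): L=3.8763, (cx,cy)=(0.9849,-0.1728)
member 4 (2-3): L=7.1876, (cx,cy)=(0.2571,0.9664)
member 5 (2-4): L=4.2730, (cx,cy)=(1.0000,0.0000)
member 6 (3-4): L=7.3571, (cx,cy)=(0.3296,-0.9441)
solve A·x = −loads:
  F[0-1] = -409.5153 N (compression)
  F[0-2] = +2391.3914 N (tension)
  F[1-2] = +222.5696 N (tension)
  F[1-3] = -191.2059 N (compression)
  F[2-3] = +297.3794 N (tension)
  F[2-4] = +111.8694 N (tension)
  F[3-4] = -339.3976 N (compression)
  Rx@0 = -2270.3200 N
  Ry@0 = +391.2091 N
  Ry@4 = +320.4309 N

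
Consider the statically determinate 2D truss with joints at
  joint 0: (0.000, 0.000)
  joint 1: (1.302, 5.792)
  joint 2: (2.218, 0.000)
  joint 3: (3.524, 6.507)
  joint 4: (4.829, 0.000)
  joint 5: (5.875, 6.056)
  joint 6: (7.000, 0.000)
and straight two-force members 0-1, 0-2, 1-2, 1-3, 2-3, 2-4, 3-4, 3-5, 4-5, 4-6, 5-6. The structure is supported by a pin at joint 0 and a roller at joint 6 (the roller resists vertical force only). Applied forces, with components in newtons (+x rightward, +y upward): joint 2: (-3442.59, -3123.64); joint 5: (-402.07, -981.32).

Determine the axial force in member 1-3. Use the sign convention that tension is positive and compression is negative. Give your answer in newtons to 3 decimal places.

N=7 nodes, M=11 members, R=3 reactions → 2N=14, M+R=14
member 0 (0-1): L=5.9365, (cx,cy)=(0.2193,0.9757)
member 1 (0-2): L=2.2180, (cx,cy)=(1.0000,0.0000)
member 2 (1-2): L=5.8640, (cx,cy)=(0.1562,-0.9877)
member 3 (1-3): L=2.3342, (cx,cy)=(0.9519,0.3063)
member 4 (2-3): L=6.6368, (cx,cy)=(0.1968,0.9804)
member 5 (2-4): L=2.6110, (cx,cy)=(1.0000,0.0000)
member 6 (3-4): L=6.6366, (cx,cy)=(0.1966,-0.9805)
member 7 (3-5): L=2.3939, (cx,cy)=(0.9821,-0.1884)
member 8 (4-5): L=6.1457, (cx,cy)=(0.1702,0.9854)
member 9 (4-6): L=2.1710, (cx,cy)=(1.0000,0.0000)
member 10 (5-6): L=6.1596, (cx,cy)=(0.1826,-0.9832)
solve A·x = −loads:
  F[0-1] = -2705.3188 N (compression)
  F[0-2] = -3251.3300 N (compression)
  F[1-2] = +2358.9164 N (tension)
  F[1-3] = -1010.3795 N (compression)
  F[2-3] = +809.5094 N (tension)
  F[2-4] = +400.4437 N (tension)
  F[3-4] = -350.2913 N (compression)
  F[3-5] = -747.0101 N (compression)
  F[4-5] = +348.5376 N (tension)
  F[4-6] = +272.2417 N (tension)
  F[5-6] = -1490.5797 N (compression)
  Rx@0 = +3844.6600 N
  Ry@0 = +2639.4525 N
  Ry@6 = +1465.5075 N

-1010.380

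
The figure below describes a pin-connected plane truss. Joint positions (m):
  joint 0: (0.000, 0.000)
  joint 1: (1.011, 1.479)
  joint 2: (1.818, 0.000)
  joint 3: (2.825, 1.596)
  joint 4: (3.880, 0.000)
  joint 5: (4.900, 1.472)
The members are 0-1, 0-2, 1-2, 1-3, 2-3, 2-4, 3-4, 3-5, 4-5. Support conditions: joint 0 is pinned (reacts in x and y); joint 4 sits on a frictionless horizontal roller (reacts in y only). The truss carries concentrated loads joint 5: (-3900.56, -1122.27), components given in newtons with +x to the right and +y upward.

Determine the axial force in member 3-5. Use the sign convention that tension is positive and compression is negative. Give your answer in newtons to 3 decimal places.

N=6 nodes, M=9 members, R=3 reactions → 2N=12, M+R=12
member 0 (0-1): L=1.7915, (cx,cy)=(0.5643,0.8256)
member 1 (0-2): L=1.8180, (cx,cy)=(1.0000,0.0000)
member 2 (1-2): L=1.6848, (cx,cy)=(0.4790,-0.8778)
member 3 (1-3): L=1.8178, (cx,cy)=(0.9979,0.0644)
member 4 (2-3): L=1.8871, (cx,cy)=(0.5336,0.8457)
member 5 (2-4): L=2.0620, (cx,cy)=(1.0000,0.0000)
member 6 (3-4): L=1.9132, (cx,cy)=(0.5514,-0.8342)
member 7 (3-5): L=2.0787, (cx,cy)=(0.9982,-0.0597)
member 8 (4-5): L=1.7909, (cx,cy)=(0.5696,0.8220)
solve A·x = −loads:
  F[0-1] = -1435.1222 N (compression)
  F[0-2] = -3090.6866 N (compression)
  F[1-2] = +1246.2958 N (tension)
  F[1-3] = -1409.7435 N (compression)
  F[2-3] = -1293.5987 N (compression)
  F[2-4] = -1803.4571 N (compression)
  F[3-4] = +1635.0355 N (tension)
  F[3-5] = -3004.0752 N (compression)
  F[4-5] = -1583.3926 N (compression)
  Rx@0 = +3900.5600 N
  Ry@0 = +1184.7703 N
  Ry@4 = -62.5003 N

-3004.075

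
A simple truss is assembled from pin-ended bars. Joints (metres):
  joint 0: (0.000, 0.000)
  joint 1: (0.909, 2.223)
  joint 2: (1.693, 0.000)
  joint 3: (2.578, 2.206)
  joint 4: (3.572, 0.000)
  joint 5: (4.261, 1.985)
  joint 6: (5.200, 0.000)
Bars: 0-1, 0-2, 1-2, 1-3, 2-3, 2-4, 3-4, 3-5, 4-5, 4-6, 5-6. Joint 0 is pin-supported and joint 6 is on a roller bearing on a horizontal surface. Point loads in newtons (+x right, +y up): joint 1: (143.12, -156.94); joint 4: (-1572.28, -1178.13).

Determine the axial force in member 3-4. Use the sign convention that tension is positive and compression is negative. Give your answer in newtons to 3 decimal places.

N=7 nodes, M=11 members, R=3 reactions → 2N=14, M+R=14
member 0 (0-1): L=2.4017, (cx,cy)=(0.3785,0.9256)
member 1 (0-2): L=1.6930, (cx,cy)=(1.0000,0.0000)
member 2 (1-2): L=2.3572, (cx,cy)=(0.3326,-0.9431)
member 3 (1-3): L=1.6691, (cx,cy)=(0.9999,-0.0102)
member 4 (2-3): L=2.3769, (cx,cy)=(0.3723,0.9281)
member 5 (2-4): L=1.8790, (cx,cy)=(1.0000,0.0000)
member 6 (3-4): L=2.4196, (cx,cy)=(0.4108,-0.9117)
member 7 (3-5): L=1.6974, (cx,cy)=(0.9915,-0.1302)
member 8 (4-5): L=2.1012, (cx,cy)=(0.3279,0.9447)
member 9 (4-6): L=1.6280, (cx,cy)=(1.0000,0.0000)
member 10 (5-6): L=2.1959, (cx,cy)=(0.4276,-0.9040)
solve A·x = −loads:
  F[0-1] = -472.3034 N (compression)
  F[0-2] = -1250.3993 N (compression)
  F[1-2] = +301.7043 N (tension)
  F[1-3] = -422.2489 N (compression)
  F[2-3] = -306.5706 N (compression)
  F[2-4] = -1035.9065 N (compression)
  F[3-4] = +408.8017 N (tension)
  F[3-5] = -710.3603 N (compression)
  F[4-5] = +852.5563 N (tension)
  F[4-6] = +424.7510 N (tension)
  F[5-6] = -993.2990 N (compression)
  Rx@0 = +1429.1600 N
  Ry@0 = +437.1672 N
  Ry@6 = +897.9028 N

408.802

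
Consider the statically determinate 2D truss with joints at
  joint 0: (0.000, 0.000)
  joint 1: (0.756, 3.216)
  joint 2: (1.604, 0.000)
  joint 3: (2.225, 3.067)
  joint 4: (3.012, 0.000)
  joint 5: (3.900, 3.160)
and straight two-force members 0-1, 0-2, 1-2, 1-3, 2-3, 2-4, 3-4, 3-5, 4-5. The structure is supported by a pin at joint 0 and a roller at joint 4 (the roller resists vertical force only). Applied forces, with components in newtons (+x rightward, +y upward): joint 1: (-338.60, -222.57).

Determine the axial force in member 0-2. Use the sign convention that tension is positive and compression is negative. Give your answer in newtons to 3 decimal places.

-214.424

N=6 nodes, M=9 members, R=3 reactions → 2N=12, M+R=12
member 0 (0-1): L=3.3037, (cx,cy)=(0.2288,0.9735)
member 1 (0-2): L=1.6040, (cx,cy)=(1.0000,0.0000)
member 2 (1-2): L=3.3259, (cx,cy)=(0.2550,-0.9669)
member 3 (1-3): L=1.4765, (cx,cy)=(0.9949,-0.1009)
member 4 (2-3): L=3.1292, (cx,cy)=(0.1985,0.9801)
member 5 (2-4): L=1.4080, (cx,cy)=(1.0000,0.0000)
member 6 (3-4): L=3.1664, (cx,cy)=(0.2486,-0.9686)
member 7 (3-5): L=1.6776, (cx,cy)=(0.9985,0.0554)
member 8 (4-5): L=3.2824, (cx,cy)=(0.2705,0.9627)
solve A·x = −loads:
  F[0-1] = -542.6379 N (compression)
  F[0-2] = -214.4244 N (compression)
  F[1-2] = +301.6931 N (tension)
  F[1-3] = +138.2082 N (tension)
  F[2-3] = -297.6419 N (compression)
  F[2-4] = -78.4354 N (compression)
  F[3-4] = +315.5718 N (tension)
  F[3-5] = -0.0000 N (tension)
  F[4-5] = +0.0000 N (tension)
  Rx@0 = +338.6000 N
  Ry@0 = +528.2389 N
  Ry@4 = -305.6689 N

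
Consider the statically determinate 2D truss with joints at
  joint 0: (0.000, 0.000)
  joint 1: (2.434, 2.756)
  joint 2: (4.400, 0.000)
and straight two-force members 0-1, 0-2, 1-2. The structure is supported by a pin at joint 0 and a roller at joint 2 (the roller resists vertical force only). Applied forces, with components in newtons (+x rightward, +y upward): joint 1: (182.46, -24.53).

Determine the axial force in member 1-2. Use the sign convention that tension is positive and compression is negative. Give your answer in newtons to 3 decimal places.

N=3 nodes, M=3 members, R=3 reactions → 2N=6, M+R=6
member 0 (0-1): L=3.6769, (cx,cy)=(0.6620,0.7495)
member 1 (0-2): L=4.4000, (cx,cy)=(1.0000,0.0000)
member 2 (1-2): L=3.3854, (cx,cy)=(0.5807,-0.8141)
solve A·x = −loads:
  F[0-1] = +137.8531 N (tension)
  F[0-2] = +91.2063 N (tension)
  F[1-2] = -157.0532 N (compression)
  Rx@0 = -182.4600 N
  Ry@0 = -103.3259 N
  Ry@2 = +127.8559 N

-157.053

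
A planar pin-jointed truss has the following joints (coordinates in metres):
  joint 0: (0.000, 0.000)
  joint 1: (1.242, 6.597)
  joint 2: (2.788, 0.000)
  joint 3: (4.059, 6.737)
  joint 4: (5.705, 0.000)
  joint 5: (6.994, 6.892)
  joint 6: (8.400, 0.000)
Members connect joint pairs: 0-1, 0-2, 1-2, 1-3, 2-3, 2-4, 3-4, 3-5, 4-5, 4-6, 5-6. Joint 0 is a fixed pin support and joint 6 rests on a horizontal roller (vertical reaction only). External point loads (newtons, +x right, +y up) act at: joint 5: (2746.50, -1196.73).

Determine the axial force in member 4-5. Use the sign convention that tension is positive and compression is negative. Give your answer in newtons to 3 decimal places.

1996.508

N=7 nodes, M=11 members, R=3 reactions → 2N=14, M+R=14
member 0 (0-1): L=6.7129, (cx,cy)=(0.1850,0.9827)
member 1 (0-2): L=2.7880, (cx,cy)=(1.0000,0.0000)
member 2 (1-2): L=6.7757, (cx,cy)=(0.2282,-0.9736)
member 3 (1-3): L=2.8205, (cx,cy)=(0.9988,0.0496)
member 4 (2-3): L=6.8558, (cx,cy)=(0.1854,0.9827)
member 5 (2-4): L=2.9170, (cx,cy)=(1.0000,0.0000)
member 6 (3-4): L=6.9352, (cx,cy)=(0.2373,-0.9714)
member 7 (3-5): L=2.9391, (cx,cy)=(0.9986,0.0527)
member 8 (4-5): L=7.0115, (cx,cy)=(0.1838,0.9830)
member 9 (4-6): L=2.6950, (cx,cy)=(1.0000,0.0000)
member 10 (5-6): L=7.0340, (cx,cy)=(0.1999,-0.9798)
solve A·x = −loads:
  F[0-1] = +2089.1974 N (tension)
  F[0-2] = +2359.9629 N (tension)
  F[1-2] = -2064.9720 N (compression)
  F[1-3] = +858.7547 N (tension)
  F[2-3] = +2045.9686 N (tension)
  F[2-4] = +1509.5033 N (tension)
  F[3-4] = -2020.2041 N (compression)
  F[3-5] = +1718.8663 N (tension)
  F[4-5] = +1996.5079 N (tension)
  F[4-6] = +662.9861 N (tension)
  F[5-6] = -3316.7948 N (compression)
  Rx@0 = -2746.5000 N
  Ry@0 = -2053.1281 N
  Ry@6 = +3249.8581 N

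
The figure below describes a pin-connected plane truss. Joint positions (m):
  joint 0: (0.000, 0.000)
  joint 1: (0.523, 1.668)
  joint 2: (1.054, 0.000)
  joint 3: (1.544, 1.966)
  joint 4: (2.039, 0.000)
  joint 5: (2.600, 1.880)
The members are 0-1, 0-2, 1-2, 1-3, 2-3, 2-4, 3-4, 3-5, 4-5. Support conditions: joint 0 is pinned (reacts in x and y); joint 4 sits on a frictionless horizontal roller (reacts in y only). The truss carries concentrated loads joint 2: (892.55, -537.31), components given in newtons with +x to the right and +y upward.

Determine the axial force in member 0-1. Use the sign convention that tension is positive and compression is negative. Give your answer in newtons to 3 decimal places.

-272.024

N=6 nodes, M=9 members, R=3 reactions → 2N=12, M+R=12
member 0 (0-1): L=1.7481, (cx,cy)=(0.2992,0.9542)
member 1 (0-2): L=1.0540, (cx,cy)=(1.0000,0.0000)
member 2 (1-2): L=1.7505, (cx,cy)=(0.3033,-0.9529)
member 3 (1-3): L=1.0636, (cx,cy)=(0.9599,0.2802)
member 4 (2-3): L=2.0261, (cx,cy)=(0.2418,0.9703)
member 5 (2-4): L=0.9850, (cx,cy)=(1.0000,0.0000)
member 6 (3-4): L=2.0274, (cx,cy)=(0.2442,-0.9697)
member 7 (3-5): L=1.0595, (cx,cy)=(0.9967,-0.0812)
member 8 (4-5): L=1.9619, (cx,cy)=(0.2859,0.9582)
solve A·x = −loads:
  F[0-1] = -272.0239 N (compression)
  F[0-2] = +973.9360 N (tension)
  F[1-2] = +226.4311 N (tension)
  F[1-3] = -156.3344 N (compression)
  F[2-3] = +331.3848 N (tension)
  F[2-4] = +69.9310 N (tension)
  F[3-4] = -286.4147 N (compression)
  F[3-5] = -0.0000 N (tension)
  F[4-5] = +0.0000 N (tension)
  Rx@0 = -892.5500 N
  Ry@0 = +259.5637 N
  Ry@4 = +277.7463 N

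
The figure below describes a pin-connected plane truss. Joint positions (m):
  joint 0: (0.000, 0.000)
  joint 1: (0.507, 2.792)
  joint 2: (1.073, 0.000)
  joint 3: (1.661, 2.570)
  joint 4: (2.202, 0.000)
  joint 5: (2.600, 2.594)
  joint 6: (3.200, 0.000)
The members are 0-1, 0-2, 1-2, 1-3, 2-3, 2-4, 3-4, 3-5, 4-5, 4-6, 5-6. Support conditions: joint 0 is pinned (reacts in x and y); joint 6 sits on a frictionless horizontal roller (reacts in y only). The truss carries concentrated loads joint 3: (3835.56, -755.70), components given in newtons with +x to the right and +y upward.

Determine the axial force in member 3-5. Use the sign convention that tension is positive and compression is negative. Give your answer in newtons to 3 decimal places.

N=7 nodes, M=11 members, R=3 reactions → 2N=14, M+R=14
member 0 (0-1): L=2.8377, (cx,cy)=(0.1787,0.9839)
member 1 (0-2): L=1.0730, (cx,cy)=(1.0000,0.0000)
member 2 (1-2): L=2.8488, (cx,cy)=(0.1987,-0.9801)
member 3 (1-3): L=1.1752, (cx,cy)=(0.9820,-0.1889)
member 4 (2-3): L=2.6364, (cx,cy)=(0.2230,0.9748)
member 5 (2-4): L=1.1290, (cx,cy)=(1.0000,0.0000)
member 6 (3-4): L=2.6263, (cx,cy)=(0.2060,-0.9786)
member 7 (3-5): L=0.9393, (cx,cy)=(0.9997,0.0256)
member 8 (4-5): L=2.6244, (cx,cy)=(0.1517,0.9884)
member 9 (4-6): L=0.9980, (cx,cy)=(1.0000,0.0000)
member 10 (5-6): L=2.6625, (cx,cy)=(0.2254,-0.9743)
solve A·x = −loads:
  F[0-1] = +2761.4227 N (tension)
  F[0-2] = +3342.1811 N (tension)
  F[1-2] = -2985.5320 N (compression)
  F[1-3] = +1106.4690 N (tension)
  F[2-3] = +3001.6199 N (tension)
  F[2-4] = +2079.5601 N (tension)
  F[3-4] = -3583.8321 N (compression)
  F[3-5] = -1341.7599 N (compression)
  F[4-5] = +3548.0115 N (tension)
  F[4-6] = +803.2436 N (tension)
  F[5-6] = -3564.3756 N (compression)
  Rx@0 = -3835.5600 N
  Ry@0 = -2716.9897 N
  Ry@6 = +3472.6897 N

-1341.760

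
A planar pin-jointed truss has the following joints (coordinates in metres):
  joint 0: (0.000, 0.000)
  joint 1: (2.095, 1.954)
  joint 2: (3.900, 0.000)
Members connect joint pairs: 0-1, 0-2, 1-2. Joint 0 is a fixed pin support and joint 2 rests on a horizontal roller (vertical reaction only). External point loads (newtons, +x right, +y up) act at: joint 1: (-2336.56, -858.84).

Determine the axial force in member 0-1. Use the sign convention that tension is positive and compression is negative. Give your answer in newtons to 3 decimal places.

-2299.128

N=3 nodes, M=3 members, R=3 reactions → 2N=6, M+R=6
member 0 (0-1): L=2.8648, (cx,cy)=(0.7313,0.6821)
member 1 (0-2): L=3.9000, (cx,cy)=(1.0000,0.0000)
member 2 (1-2): L=2.6601, (cx,cy)=(0.6785,-0.7346)
solve A·x = −loads:
  F[0-1] = -2299.1283 N (compression)
  F[0-2] = -655.2365 N (compression)
  F[1-2] = +965.6486 N (tension)
  Rx@0 = +2336.5600 N
  Ry@0 = +1568.1652 N
  Ry@2 = -709.3252 N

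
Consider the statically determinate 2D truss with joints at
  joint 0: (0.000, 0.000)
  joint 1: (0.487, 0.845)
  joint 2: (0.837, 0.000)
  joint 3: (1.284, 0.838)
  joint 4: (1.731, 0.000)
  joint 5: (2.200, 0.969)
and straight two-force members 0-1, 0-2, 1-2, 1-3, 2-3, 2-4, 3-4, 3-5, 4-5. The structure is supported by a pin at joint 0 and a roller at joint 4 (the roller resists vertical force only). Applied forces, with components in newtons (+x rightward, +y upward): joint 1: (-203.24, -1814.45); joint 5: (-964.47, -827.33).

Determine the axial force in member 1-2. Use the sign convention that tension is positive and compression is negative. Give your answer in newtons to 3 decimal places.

N=6 nodes, M=9 members, R=3 reactions → 2N=12, M+R=12
member 0 (0-1): L=0.9753, (cx,cy)=(0.4993,0.8664)
member 1 (0-2): L=0.8370, (cx,cy)=(1.0000,0.0000)
member 2 (1-2): L=0.9146, (cx,cy)=(0.3827,-0.9239)
member 3 (1-3): L=0.7970, (cx,cy)=(1.0000,-0.0088)
member 4 (2-3): L=0.9498, (cx,cy)=(0.4706,0.8823)
member 5 (2-4): L=0.8940, (cx,cy)=(1.0000,0.0000)
member 6 (3-4): L=0.9498, (cx,cy)=(0.4706,-0.8823)
member 7 (3-5): L=0.9253, (cx,cy)=(0.9899,0.1416)
member 8 (4-5): L=1.0765, (cx,cy)=(0.4357,0.9001)
solve A·x = −loads:
  F[0-1] = -1983.9739 N (compression)
  F[0-2] = -177.0369 N (compression)
  F[1-2] = -96.2544 N (compression)
  F[1-3] = -750.6280 N (compression)
  F[2-3] = +100.7882 N (tension)
  F[2-4] = -261.3062 N (compression)
  F[3-4] = -206.4821 N (compression)
  F[3-5] = -612.1501 N (compression)
  F[4-5] = -822.8599 N (compression)
  Rx@0 = +1167.7100 N
  Ry@0 = +1718.9297 N
  Ry@4 = +922.8503 N

-96.254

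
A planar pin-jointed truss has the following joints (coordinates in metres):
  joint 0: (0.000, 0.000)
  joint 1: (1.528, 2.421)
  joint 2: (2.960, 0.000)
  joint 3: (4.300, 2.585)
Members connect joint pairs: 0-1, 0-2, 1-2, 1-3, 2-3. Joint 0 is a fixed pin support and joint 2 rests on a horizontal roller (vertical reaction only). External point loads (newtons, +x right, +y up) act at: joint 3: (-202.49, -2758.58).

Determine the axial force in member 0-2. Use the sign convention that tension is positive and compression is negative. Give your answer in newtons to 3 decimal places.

-879.064

N=4 nodes, M=5 members, R=3 reactions → 2N=8, M+R=8
member 0 (0-1): L=2.8629, (cx,cy)=(0.5337,0.8457)
member 1 (0-2): L=2.9600, (cx,cy)=(1.0000,0.0000)
member 2 (1-2): L=2.8128, (cx,cy)=(0.5091,-0.8607)
member 3 (1-3): L=2.7768, (cx,cy)=(0.9983,0.0591)
member 4 (2-3): L=2.9117, (cx,cy)=(0.4602,0.8878)
solve A·x = −loads:
  F[0-1] = +1267.6329 N (tension)
  F[0-2] = -879.0639 N (compression)
  F[1-2] = -1158.4199 N (compression)
  F[1-3] = +1268.5404 N (tension)
  F[2-3] = -3191.5735 N (compression)
  Rx@0 = +202.4900 N
  Ry@0 = -1071.9799 N
  Ry@2 = +3830.5599 N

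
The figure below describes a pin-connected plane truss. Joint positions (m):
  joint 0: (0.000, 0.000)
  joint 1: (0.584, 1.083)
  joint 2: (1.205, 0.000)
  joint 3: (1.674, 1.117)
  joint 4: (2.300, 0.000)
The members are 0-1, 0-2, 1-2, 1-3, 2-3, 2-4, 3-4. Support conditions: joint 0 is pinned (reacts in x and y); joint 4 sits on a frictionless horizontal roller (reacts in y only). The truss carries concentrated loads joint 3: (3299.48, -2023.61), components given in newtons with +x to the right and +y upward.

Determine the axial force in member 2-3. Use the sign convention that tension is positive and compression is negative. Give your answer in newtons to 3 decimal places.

1101.674

N=5 nodes, M=7 members, R=3 reactions → 2N=10, M+R=10
member 0 (0-1): L=1.2304, (cx,cy)=(0.4746,0.8802)
member 1 (0-2): L=1.2050, (cx,cy)=(1.0000,0.0000)
member 2 (1-2): L=1.2484, (cx,cy)=(0.4974,-0.8675)
member 3 (1-3): L=1.0905, (cx,cy)=(0.9995,0.0312)
member 4 (2-3): L=1.2115, (cx,cy)=(0.3871,0.9220)
member 5 (2-4): L=1.0950, (cx,cy)=(1.0000,0.0000)
member 6 (3-4): L=1.2805, (cx,cy)=(0.4889,-0.8723)
solve A·x = −loads:
  F[0-1] = +1194.7797 N (tension)
  F[0-2] = +2732.3983 N (tension)
  F[1-2] = -1170.9114 N (compression)
  F[1-3] = +1150.0900 N (tension)
  F[2-3] = +1101.6737 N (tension)
  F[2-4] = +1723.4535 N (tension)
  F[3-4] = -3525.2471 N (compression)
  Rx@0 = -3299.4800 N
  Ry@0 = -1051.6258 N
  Ry@4 = +3075.2358 N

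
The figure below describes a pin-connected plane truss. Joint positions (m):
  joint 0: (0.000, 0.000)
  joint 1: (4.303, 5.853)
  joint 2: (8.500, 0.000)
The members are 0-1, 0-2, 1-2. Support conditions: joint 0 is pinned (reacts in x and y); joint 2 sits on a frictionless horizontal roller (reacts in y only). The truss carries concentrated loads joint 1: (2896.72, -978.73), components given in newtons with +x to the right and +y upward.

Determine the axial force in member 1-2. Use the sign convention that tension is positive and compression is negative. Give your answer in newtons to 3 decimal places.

N=3 nodes, M=3 members, R=3 reactions → 2N=6, M+R=6
member 0 (0-1): L=7.2645, (cx,cy)=(0.5923,0.8057)
member 1 (0-2): L=8.5000, (cx,cy)=(1.0000,0.0000)
member 2 (1-2): L=7.2023, (cx,cy)=(0.5827,-0.8127)
solve A·x = −loads:
  F[0-1] = +1875.8763 N (tension)
  F[0-2] = +1785.5822 N (tension)
  F[1-2] = -3064.1437 N (compression)
  Rx@0 = -2896.7200 N
  Ry@0 = -1511.3850 N
  Ry@2 = +2490.1150 N

-3064.144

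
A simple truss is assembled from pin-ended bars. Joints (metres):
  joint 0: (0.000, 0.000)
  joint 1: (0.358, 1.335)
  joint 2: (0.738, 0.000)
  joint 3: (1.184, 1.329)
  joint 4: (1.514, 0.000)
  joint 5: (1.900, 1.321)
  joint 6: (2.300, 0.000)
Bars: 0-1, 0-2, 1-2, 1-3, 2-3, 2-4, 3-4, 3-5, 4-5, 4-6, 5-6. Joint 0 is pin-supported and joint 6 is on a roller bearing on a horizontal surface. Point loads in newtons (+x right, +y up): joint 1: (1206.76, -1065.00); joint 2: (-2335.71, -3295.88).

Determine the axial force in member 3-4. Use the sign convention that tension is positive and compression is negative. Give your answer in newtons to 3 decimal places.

-1969.047

N=7 nodes, M=11 members, R=3 reactions → 2N=14, M+R=14
member 0 (0-1): L=1.3822, (cx,cy)=(0.2590,0.9659)
member 1 (0-2): L=0.7380, (cx,cy)=(1.0000,0.0000)
member 2 (1-2): L=1.3880, (cx,cy)=(0.2738,-0.9618)
member 3 (1-3): L=0.8260, (cx,cy)=(1.0000,-0.0073)
member 4 (2-3): L=1.4018, (cx,cy)=(0.3182,0.9480)
member 5 (2-4): L=0.7760, (cx,cy)=(1.0000,0.0000)
member 6 (3-4): L=1.3694, (cx,cy)=(0.2410,-0.9705)
member 7 (3-5): L=0.7160, (cx,cy)=(0.9999,-0.0112)
member 8 (4-5): L=1.3762, (cx,cy)=(0.2805,0.9599)
member 9 (4-6): L=0.7860, (cx,cy)=(1.0000,0.0000)
member 10 (5-6): L=1.3802, (cx,cy)=(0.2898,-0.9571)
solve A·x = −loads:
  F[0-1] = -2523.2256 N (compression)
  F[0-2] = -475.4009 N (compression)
  F[1-2] = +1443.6558 N (tension)
  F[1-3] = -2255.5975 N (compression)
  F[2-3] = +2011.9192 N (tension)
  F[2-4] = +1615.4395 N (tension)
  F[3-4] = -1969.0469 N (compression)
  F[3-5] = -1140.9923 N (compression)
  F[4-5] = +1990.9277 N (tension)
  F[4-6] = +582.5171 N (tension)
  F[5-6] = -2010.0221 N (compression)
  Rx@0 = +1128.9500 N
  Ry@0 = +2437.1174 N
  Ry@6 = +1923.7626 N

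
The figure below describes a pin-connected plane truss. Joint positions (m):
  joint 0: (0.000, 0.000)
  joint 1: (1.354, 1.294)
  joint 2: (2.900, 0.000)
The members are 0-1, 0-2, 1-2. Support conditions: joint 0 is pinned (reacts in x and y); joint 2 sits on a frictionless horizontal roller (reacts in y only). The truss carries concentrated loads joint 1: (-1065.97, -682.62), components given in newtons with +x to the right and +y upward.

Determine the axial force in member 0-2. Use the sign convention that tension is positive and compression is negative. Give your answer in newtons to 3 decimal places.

N=3 nodes, M=3 members, R=3 reactions → 2N=6, M+R=6
member 0 (0-1): L=1.8729, (cx,cy)=(0.7229,0.6909)
member 1 (0-2): L=2.9000, (cx,cy)=(1.0000,0.0000)
member 2 (1-2): L=2.0161, (cx,cy)=(0.7668,-0.6418)
solve A·x = −loads:
  F[0-1] = -1215.1415 N (compression)
  F[0-2] = -187.4916 N (compression)
  F[1-2] = +244.4999 N (tension)
  Rx@0 = +1065.9700 N
  Ry@0 = +839.5502 N
  Ry@2 = -156.9302 N

-187.492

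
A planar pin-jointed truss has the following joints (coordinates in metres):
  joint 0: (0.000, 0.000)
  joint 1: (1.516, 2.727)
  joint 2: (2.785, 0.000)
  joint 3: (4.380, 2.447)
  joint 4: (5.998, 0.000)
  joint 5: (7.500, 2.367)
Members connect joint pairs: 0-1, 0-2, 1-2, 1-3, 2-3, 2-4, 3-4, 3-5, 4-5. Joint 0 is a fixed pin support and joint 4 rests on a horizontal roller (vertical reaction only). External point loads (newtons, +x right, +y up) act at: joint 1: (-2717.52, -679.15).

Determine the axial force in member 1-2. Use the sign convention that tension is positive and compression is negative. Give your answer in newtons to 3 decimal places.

N=6 nodes, M=9 members, R=3 reactions → 2N=12, M+R=12
member 0 (0-1): L=3.1201, (cx,cy)=(0.4859,0.8740)
member 1 (0-2): L=2.7850, (cx,cy)=(1.0000,0.0000)
member 2 (1-2): L=3.0078, (cx,cy)=(0.4219,-0.9066)
member 3 (1-3): L=2.8777, (cx,cy)=(0.9953,-0.0973)
member 4 (2-3): L=2.9209, (cx,cy)=(0.5461,0.8377)
member 5 (2-4): L=3.2130, (cx,cy)=(1.0000,0.0000)
member 6 (3-4): L=2.9336, (cx,cy)=(0.5515,-0.8341)
member 7 (3-5): L=3.1210, (cx,cy)=(0.9997,-0.0256)
member 8 (4-5): L=2.8033, (cx,cy)=(0.5358,0.8444)
solve A·x = −loads:
  F[0-1] = -1994.2525 N (compression)
  F[0-2] = -1748.5370 N (compression)
  F[1-2] = +1031.8106 N (tension)
  F[1-3] = +1319.4746 N (tension)
  F[2-3] = -1116.6645 N (compression)
  F[2-4] = -703.4491 N (compression)
  F[3-4] = +1275.4049 N (tension)
  F[3-5] = -0.0000 N (compression)
  F[4-5] = +0.0000 N (tension)
  Rx@0 = +2717.5200 N
  Ry@0 = +1743.0189 N
  Ry@4 = -1063.8689 N

1031.811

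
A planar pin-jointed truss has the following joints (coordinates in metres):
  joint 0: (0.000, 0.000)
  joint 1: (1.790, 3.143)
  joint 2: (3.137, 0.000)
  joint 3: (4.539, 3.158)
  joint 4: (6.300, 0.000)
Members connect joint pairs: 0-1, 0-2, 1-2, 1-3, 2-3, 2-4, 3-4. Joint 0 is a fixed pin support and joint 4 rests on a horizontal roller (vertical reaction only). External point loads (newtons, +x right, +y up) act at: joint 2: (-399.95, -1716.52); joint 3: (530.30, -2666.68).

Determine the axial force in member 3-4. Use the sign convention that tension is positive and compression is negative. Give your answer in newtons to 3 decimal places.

N=5 nodes, M=7 members, R=3 reactions → 2N=10, M+R=10
member 0 (0-1): L=3.6170, (cx,cy)=(0.4949,0.8690)
member 1 (0-2): L=3.1370, (cx,cy)=(1.0000,0.0000)
member 2 (1-2): L=3.4195, (cx,cy)=(0.3939,-0.9191)
member 3 (1-3): L=2.7490, (cx,cy)=(1.0000,0.0055)
member 4 (2-3): L=3.4552, (cx,cy)=(0.4058,0.9140)
member 5 (2-4): L=3.1630, (cx,cy)=(1.0000,0.0000)
member 6 (3-4): L=3.6158, (cx,cy)=(0.4870,-0.8734)
solve A·x = −loads:
  F[0-1] = -1543.6661 N (compression)
  F[0-2] = +894.2917 N (tension)
  F[1-2] = +1451.4477 N (tension)
  F[1-3] = -1335.7148 N (compression)
  F[2-3] = +418.4224 N (tension)
  F[2-4] = +1696.2148 N (tension)
  F[3-4] = -3482.7889 N (compression)
  Rx@0 = -130.3500 N
  Ry@0 = +1341.3792 N
  Ry@4 = +3041.8208 N

-3482.789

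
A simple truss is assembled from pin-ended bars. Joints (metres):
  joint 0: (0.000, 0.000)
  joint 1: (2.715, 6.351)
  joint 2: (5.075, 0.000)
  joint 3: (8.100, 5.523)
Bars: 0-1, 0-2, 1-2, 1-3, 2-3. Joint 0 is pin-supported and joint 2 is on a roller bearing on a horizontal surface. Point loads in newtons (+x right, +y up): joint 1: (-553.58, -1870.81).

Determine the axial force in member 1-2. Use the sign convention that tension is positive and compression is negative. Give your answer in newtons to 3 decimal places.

-328.654

N=4 nodes, M=5 members, R=3 reactions → 2N=8, M+R=8
member 0 (0-1): L=6.9070, (cx,cy)=(0.3931,0.9195)
member 1 (0-2): L=5.0750, (cx,cy)=(1.0000,0.0000)
member 2 (1-2): L=6.7753, (cx,cy)=(0.3483,-0.9374)
member 3 (1-3): L=5.4483, (cx,cy)=(0.9884,-0.1520)
member 4 (2-3): L=6.2972, (cx,cy)=(0.4804,0.8771)
solve A·x = −loads:
  F[0-1] = -1699.5450 N (compression)
  F[0-2] = +114.4778 N (tension)
  F[1-2] = -328.6536 N (compression)
  F[1-3] = -0.0000 N (tension)
  F[2-3] = +0.0000 N (tension)
  Rx@0 = +553.5800 N
  Ry@0 = +1562.7386 N
  Ry@2 = +308.0714 N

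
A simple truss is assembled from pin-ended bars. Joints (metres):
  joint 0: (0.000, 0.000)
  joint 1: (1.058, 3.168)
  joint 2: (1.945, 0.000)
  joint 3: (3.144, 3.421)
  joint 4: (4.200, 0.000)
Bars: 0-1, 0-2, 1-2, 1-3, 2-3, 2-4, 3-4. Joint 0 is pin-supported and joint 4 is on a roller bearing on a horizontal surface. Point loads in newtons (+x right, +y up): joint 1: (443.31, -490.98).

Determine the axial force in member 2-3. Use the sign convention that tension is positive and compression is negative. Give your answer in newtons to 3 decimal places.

525.909

N=5 nodes, M=7 members, R=3 reactions → 2N=10, M+R=10
member 0 (0-1): L=3.3400, (cx,cy)=(0.3168,0.9485)
member 1 (0-2): L=1.9450, (cx,cy)=(1.0000,0.0000)
member 2 (1-2): L=3.2898, (cx,cy)=(0.2696,-0.9630)
member 3 (1-3): L=2.1013, (cx,cy)=(0.9927,0.1204)
member 4 (2-3): L=3.6250, (cx,cy)=(0.3308,0.9437)
member 5 (2-4): L=2.2550, (cx,cy)=(1.0000,0.0000)
member 6 (3-4): L=3.5803, (cx,cy)=(0.2949,-0.9555)
solve A·x = −loads:
  F[0-1] = -34.7046 N (compression)
  F[0-2] = +454.3032 N (tension)
  F[1-2] = -515.3955 N (compression)
  F[1-3] = -317.6539 N (compression)
  F[2-3] = +525.9090 N (tension)
  F[2-4] = +141.3955 N (tension)
  F[3-4] = -479.3892 N (compression)
  Rx@0 = -443.3100 N
  Ry@0 = +32.9174 N
  Ry@4 = +458.0626 N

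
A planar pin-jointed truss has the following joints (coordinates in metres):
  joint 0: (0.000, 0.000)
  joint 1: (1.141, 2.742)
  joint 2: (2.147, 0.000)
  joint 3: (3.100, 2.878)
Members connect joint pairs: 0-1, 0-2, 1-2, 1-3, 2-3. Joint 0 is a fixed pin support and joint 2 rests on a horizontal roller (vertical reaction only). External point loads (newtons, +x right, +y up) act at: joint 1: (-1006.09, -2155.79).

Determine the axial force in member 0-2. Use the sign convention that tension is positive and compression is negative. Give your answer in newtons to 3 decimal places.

N=4 nodes, M=5 members, R=3 reactions → 2N=8, M+R=8
member 0 (0-1): L=2.9699, (cx,cy)=(0.3842,0.9233)
member 1 (0-2): L=2.1470, (cx,cy)=(1.0000,0.0000)
member 2 (1-2): L=2.9207, (cx,cy)=(0.3444,-0.9388)
member 3 (1-3): L=1.9637, (cx,cy)=(0.9976,0.0693)
member 4 (2-3): L=3.0317, (cx,cy)=(0.3143,0.9493)
solve A·x = −loads:
  F[0-1] = -2485.7969 N (compression)
  F[0-2] = -51.0841 N (compression)
  F[1-2] = +148.3125 N (tension)
  F[1-3] = -0.0000 N (compression)
  F[2-3] = -0.0000 N (compression)
  Rx@0 = +1006.0900 N
  Ry@0 = +2295.0273 N
  Ry@2 = -139.2373 N

-51.084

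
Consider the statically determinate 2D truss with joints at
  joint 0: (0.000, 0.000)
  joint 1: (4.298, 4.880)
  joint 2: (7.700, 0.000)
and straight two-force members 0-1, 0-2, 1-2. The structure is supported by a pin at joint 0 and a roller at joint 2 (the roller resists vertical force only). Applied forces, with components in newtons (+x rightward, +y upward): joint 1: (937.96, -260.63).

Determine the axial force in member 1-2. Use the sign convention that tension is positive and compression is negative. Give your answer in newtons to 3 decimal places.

-901.980

N=3 nodes, M=3 members, R=3 reactions → 2N=6, M+R=6
member 0 (0-1): L=6.5029, (cx,cy)=(0.6609,0.7504)
member 1 (0-2): L=7.7000, (cx,cy)=(1.0000,0.0000)
member 2 (1-2): L=5.9488, (cx,cy)=(0.5719,-0.8203)
solve A·x = −loads:
  F[0-1] = +638.6880 N (tension)
  F[0-2] = +515.8257 N (tension)
  F[1-2] = -901.9795 N (compression)
  Rx@0 = -937.9600 N
  Ry@0 = -479.2963 N
  Ry@2 = +739.9263 N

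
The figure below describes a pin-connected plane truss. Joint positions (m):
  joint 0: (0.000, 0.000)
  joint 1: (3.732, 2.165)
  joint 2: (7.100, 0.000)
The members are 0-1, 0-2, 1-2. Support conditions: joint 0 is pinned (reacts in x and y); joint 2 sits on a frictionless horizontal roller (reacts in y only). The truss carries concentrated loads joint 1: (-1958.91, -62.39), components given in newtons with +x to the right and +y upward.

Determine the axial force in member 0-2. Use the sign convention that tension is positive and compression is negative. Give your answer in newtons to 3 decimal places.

-878.224

N=3 nodes, M=3 members, R=3 reactions → 2N=6, M+R=6
member 0 (0-1): L=4.3145, (cx,cy)=(0.8650,0.5018)
member 1 (0-2): L=7.1000, (cx,cy)=(1.0000,0.0000)
member 2 (1-2): L=4.0038, (cx,cy)=(0.8412,-0.5407)
solve A·x = −loads:
  F[0-1] = -1249.3669 N (compression)
  F[0-2] = -878.2240 N (compression)
  F[1-2] = +1044.0199 N (tension)
  Rx@0 = +1958.9100 N
  Ry@0 = +626.9253 N
  Ry@2 = -564.5353 N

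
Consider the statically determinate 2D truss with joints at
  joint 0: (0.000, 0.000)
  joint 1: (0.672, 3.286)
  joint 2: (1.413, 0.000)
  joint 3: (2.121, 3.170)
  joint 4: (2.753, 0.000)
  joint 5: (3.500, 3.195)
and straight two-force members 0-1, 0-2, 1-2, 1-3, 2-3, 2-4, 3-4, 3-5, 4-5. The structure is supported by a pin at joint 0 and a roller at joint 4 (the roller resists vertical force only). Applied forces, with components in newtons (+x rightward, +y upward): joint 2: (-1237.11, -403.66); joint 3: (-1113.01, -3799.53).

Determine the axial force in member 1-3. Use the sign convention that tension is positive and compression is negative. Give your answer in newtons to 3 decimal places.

N=6 nodes, M=9 members, R=3 reactions → 2N=12, M+R=12
member 0 (0-1): L=3.3540, (cx,cy)=(0.2004,0.9797)
member 1 (0-2): L=1.4130, (cx,cy)=(1.0000,0.0000)
member 2 (1-2): L=3.3685, (cx,cy)=(0.2200,-0.9755)
member 3 (1-3): L=1.4536, (cx,cy)=(0.9968,-0.0798)
member 4 (2-3): L=3.2481, (cx,cy)=(0.2180,0.9760)
member 5 (2-4): L=1.3400, (cx,cy)=(1.0000,0.0000)
member 6 (3-4): L=3.2324, (cx,cy)=(0.1955,-0.9807)
member 7 (3-5): L=1.3792, (cx,cy)=(0.9998,0.0181)
member 8 (4-5): L=3.2812, (cx,cy)=(0.2277,0.9737)
solve A·x = −loads:
  F[0-1] = -2398.9707 N (compression)
  F[0-2] = -1869.4689 N (compression)
  F[1-2] = +2493.8087 N (tension)
  F[1-3] = -1032.5280 N (compression)
  F[2-3] = -2079.0537 N (compression)
  F[2-4] = +369.4037 N (tension)
  F[3-4] = -1889.3284 N (compression)
  F[3-5] = -0.0000 N (tension)
  F[4-5] = +0.0000 N (tension)
  Rx@0 = +2350.1200 N
  Ry@0 = +2350.3266 N
  Ry@4 = +1852.8634 N

-1032.528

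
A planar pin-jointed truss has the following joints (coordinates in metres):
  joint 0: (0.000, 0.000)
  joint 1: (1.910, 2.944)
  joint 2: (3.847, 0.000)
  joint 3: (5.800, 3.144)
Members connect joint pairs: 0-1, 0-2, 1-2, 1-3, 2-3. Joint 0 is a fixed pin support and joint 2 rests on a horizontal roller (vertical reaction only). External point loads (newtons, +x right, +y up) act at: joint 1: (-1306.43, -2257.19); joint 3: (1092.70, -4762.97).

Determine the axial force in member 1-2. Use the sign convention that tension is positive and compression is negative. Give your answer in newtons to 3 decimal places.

-3850.579

N=4 nodes, M=5 members, R=3 reactions → 2N=8, M+R=8
member 0 (0-1): L=3.5093, (cx,cy)=(0.5443,0.8389)
member 1 (0-2): L=3.8470, (cx,cy)=(1.0000,0.0000)
member 2 (1-2): L=3.5241, (cx,cy)=(0.5496,-0.8354)
member 3 (1-3): L=3.8951, (cx,cy)=(0.9987,0.0513)
member 4 (2-3): L=3.7012, (cx,cy)=(0.5277,0.8495)
solve A·x = −loads:
  F[0-1] = +1400.3129 N (tension)
  F[0-2] = -975.8741 N (compression)
  F[1-2] = -3850.5792 N (compression)
  F[1-3] = +4190.5640 N (tension)
  F[2-3] = -5860.4105 N (compression)
  Rx@0 = +213.7300 N
  Ry@0 = -1174.7393 N
  Ry@2 = +8194.8993 N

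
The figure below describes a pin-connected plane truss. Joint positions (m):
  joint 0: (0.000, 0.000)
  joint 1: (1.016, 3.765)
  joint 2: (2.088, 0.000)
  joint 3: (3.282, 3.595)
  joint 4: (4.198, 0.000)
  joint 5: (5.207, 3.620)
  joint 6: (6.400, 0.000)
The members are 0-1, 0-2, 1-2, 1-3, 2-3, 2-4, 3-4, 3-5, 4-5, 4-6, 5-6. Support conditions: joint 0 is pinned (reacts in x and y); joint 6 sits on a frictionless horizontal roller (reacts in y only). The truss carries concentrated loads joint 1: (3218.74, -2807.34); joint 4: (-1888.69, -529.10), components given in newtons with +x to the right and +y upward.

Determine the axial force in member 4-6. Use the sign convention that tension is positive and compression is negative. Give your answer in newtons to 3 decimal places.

885.274

N=7 nodes, M=11 members, R=3 reactions → 2N=14, M+R=14
member 0 (0-1): L=3.8997, (cx,cy)=(0.2605,0.9655)
member 1 (0-2): L=2.0880, (cx,cy)=(1.0000,0.0000)
member 2 (1-2): L=3.9146, (cx,cy)=(0.2738,-0.9618)
member 3 (1-3): L=2.2724, (cx,cy)=(0.9972,-0.0748)
member 4 (2-3): L=3.7881, (cx,cy)=(0.3152,0.9490)
member 5 (2-4): L=2.1100, (cx,cy)=(1.0000,0.0000)
member 6 (3-4): L=3.7099, (cx,cy)=(0.2469,-0.9690)
member 7 (3-5): L=1.9252, (cx,cy)=(0.9999,0.0130)
member 8 (4-5): L=3.7580, (cx,cy)=(0.2685,0.9633)
member 9 (4-6): L=2.2020, (cx,cy)=(1.0000,0.0000)
member 10 (5-6): L=3.8115, (cx,cy)=(0.3130,-0.9498)
solve A·x = −loads:
  F[0-1] = -673.4518 N (compression)
  F[0-2] = +1505.5074 N (tension)
  F[1-2] = -2021.2985 N (compression)
  F[1-3] = -2848.6602 N (compression)
  F[2-3] = +2048.4506 N (tension)
  F[2-4] = +306.3197 N (tension)
  F[3-4] = -2248.0469 N (compression)
  F[3-5] = -1640.0841 N (compression)
  F[4-5] = +2810.7517 N (tension)
  F[4-6] = +885.2739 N (tension)
  F[5-6] = -2828.3614 N (compression)
  Rx@0 = -1330.0500 N
  Ry@0 = +650.1939 N
  Ry@6 = +2686.2461 N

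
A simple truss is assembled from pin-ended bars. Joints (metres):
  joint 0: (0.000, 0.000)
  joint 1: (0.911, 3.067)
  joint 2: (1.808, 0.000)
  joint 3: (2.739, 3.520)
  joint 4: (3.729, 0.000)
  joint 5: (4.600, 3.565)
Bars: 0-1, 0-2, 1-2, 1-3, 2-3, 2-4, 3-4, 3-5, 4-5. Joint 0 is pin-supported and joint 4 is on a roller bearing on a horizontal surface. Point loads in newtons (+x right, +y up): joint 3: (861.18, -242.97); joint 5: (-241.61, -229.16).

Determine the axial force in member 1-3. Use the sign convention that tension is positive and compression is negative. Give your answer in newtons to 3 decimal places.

323.323

N=6 nodes, M=9 members, R=3 reactions → 2N=12, M+R=12
member 0 (0-1): L=3.1994, (cx,cy)=(0.2847,0.9586)
member 1 (0-2): L=1.8080, (cx,cy)=(1.0000,0.0000)
member 2 (1-2): L=3.1955, (cx,cy)=(0.2807,-0.9598)
member 3 (1-3): L=1.8833, (cx,cy)=(0.9706,0.2405)
member 4 (2-3): L=3.6410, (cx,cy)=(0.2557,0.9668)
member 5 (2-4): L=1.9210, (cx,cy)=(1.0000,0.0000)
member 6 (3-4): L=3.6566, (cx,cy)=(0.2707,-0.9627)
member 7 (3-5): L=1.8615, (cx,cy)=(0.9997,0.0242)
member 8 (4-5): L=3.6699, (cx,cy)=(0.2373,0.9714)
solve A·x = −loads:
  F[0-1] = +595.6046 N (tension)
  F[0-2] = +449.9791 N (tension)
  F[1-2] = -513.8390 N (compression)
  F[1-3] = +323.3228 N (tension)
  F[2-3] = +510.1375 N (tension)
  F[2-4] = +175.2996 N (tension)
  F[3-4] = -850.1887 N (compression)
  F[3-5] = -186.7794 N (compression)
  F[4-5] = -231.2525 N (compression)
  Rx@0 = -619.5700 N
  Ry@0 = -570.9499 N
  Ry@4 = +1043.0799 N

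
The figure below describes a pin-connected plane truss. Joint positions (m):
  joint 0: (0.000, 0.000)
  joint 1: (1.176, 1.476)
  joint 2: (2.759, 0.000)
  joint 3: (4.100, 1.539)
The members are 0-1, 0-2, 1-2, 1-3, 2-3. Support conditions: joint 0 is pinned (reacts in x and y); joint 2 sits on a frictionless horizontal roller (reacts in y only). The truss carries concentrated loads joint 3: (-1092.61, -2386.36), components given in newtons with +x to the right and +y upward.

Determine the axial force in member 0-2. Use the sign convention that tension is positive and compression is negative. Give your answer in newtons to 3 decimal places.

N=4 nodes, M=5 members, R=3 reactions → 2N=8, M+R=8
member 0 (0-1): L=1.8872, (cx,cy)=(0.6231,0.7821)
member 1 (0-2): L=2.7590, (cx,cy)=(1.0000,0.0000)
member 2 (1-2): L=2.1644, (cx,cy)=(0.7314,-0.6820)
member 3 (1-3): L=2.9247, (cx,cy)=(0.9998,0.0215)
member 4 (2-3): L=2.0413, (cx,cy)=(0.6569,0.7539)
solve A·x = −loads:
  F[0-1] = +703.7523 N (tension)
  F[0-2] = -1531.1483 N (compression)
  F[1-2] = -775.3338 N (compression)
  F[1-3] = +1005.8455 N (tension)
  F[2-3] = -3193.9206 N (compression)
  Rx@0 = +1092.6100 N
  Ry@0 = -550.4103 N
  Ry@2 = +2936.7703 N

-1531.148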